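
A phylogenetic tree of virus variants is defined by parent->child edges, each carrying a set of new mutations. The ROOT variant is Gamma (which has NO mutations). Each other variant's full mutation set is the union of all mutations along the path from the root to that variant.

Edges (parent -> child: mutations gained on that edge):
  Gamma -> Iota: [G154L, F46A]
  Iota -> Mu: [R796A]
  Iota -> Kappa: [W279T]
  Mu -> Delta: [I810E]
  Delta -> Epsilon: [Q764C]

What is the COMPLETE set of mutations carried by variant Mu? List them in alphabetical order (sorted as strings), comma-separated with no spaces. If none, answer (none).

At Gamma: gained [] -> total []
At Iota: gained ['G154L', 'F46A'] -> total ['F46A', 'G154L']
At Mu: gained ['R796A'] -> total ['F46A', 'G154L', 'R796A']

Answer: F46A,G154L,R796A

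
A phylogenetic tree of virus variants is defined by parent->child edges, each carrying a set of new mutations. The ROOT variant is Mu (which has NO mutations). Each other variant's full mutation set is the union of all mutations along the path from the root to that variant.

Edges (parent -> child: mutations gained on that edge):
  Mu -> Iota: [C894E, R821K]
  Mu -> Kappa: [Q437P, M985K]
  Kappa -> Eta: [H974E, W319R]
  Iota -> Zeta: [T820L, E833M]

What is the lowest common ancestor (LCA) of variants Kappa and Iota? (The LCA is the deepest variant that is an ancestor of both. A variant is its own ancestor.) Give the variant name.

Path from root to Kappa: Mu -> Kappa
  ancestors of Kappa: {Mu, Kappa}
Path from root to Iota: Mu -> Iota
  ancestors of Iota: {Mu, Iota}
Common ancestors: {Mu}
Walk up from Iota: Iota (not in ancestors of Kappa), Mu (in ancestors of Kappa)
Deepest common ancestor (LCA) = Mu

Answer: Mu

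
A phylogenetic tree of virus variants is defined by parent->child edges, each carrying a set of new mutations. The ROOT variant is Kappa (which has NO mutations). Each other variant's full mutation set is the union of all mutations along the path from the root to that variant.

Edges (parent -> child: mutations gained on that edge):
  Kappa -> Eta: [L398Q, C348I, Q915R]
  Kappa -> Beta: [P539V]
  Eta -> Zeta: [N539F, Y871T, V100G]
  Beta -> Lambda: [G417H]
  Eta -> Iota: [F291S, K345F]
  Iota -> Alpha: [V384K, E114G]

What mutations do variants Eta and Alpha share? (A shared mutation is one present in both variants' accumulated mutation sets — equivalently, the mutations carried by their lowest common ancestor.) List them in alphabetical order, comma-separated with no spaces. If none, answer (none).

Accumulating mutations along path to Eta:
  At Kappa: gained [] -> total []
  At Eta: gained ['L398Q', 'C348I', 'Q915R'] -> total ['C348I', 'L398Q', 'Q915R']
Mutations(Eta) = ['C348I', 'L398Q', 'Q915R']
Accumulating mutations along path to Alpha:
  At Kappa: gained [] -> total []
  At Eta: gained ['L398Q', 'C348I', 'Q915R'] -> total ['C348I', 'L398Q', 'Q915R']
  At Iota: gained ['F291S', 'K345F'] -> total ['C348I', 'F291S', 'K345F', 'L398Q', 'Q915R']
  At Alpha: gained ['V384K', 'E114G'] -> total ['C348I', 'E114G', 'F291S', 'K345F', 'L398Q', 'Q915R', 'V384K']
Mutations(Alpha) = ['C348I', 'E114G', 'F291S', 'K345F', 'L398Q', 'Q915R', 'V384K']
Intersection: ['C348I', 'L398Q', 'Q915R'] ∩ ['C348I', 'E114G', 'F291S', 'K345F', 'L398Q', 'Q915R', 'V384K'] = ['C348I', 'L398Q', 'Q915R']

Answer: C348I,L398Q,Q915R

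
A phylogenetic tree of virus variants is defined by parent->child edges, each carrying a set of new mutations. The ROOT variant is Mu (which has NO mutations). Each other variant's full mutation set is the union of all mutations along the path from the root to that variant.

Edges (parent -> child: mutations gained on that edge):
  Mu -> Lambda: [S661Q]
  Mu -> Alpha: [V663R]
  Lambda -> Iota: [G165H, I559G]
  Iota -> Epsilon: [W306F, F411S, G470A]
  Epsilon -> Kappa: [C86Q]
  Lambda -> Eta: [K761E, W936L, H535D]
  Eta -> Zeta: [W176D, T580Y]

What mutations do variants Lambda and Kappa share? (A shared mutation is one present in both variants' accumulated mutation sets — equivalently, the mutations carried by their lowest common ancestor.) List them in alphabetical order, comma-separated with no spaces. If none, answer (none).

Answer: S661Q

Derivation:
Accumulating mutations along path to Lambda:
  At Mu: gained [] -> total []
  At Lambda: gained ['S661Q'] -> total ['S661Q']
Mutations(Lambda) = ['S661Q']
Accumulating mutations along path to Kappa:
  At Mu: gained [] -> total []
  At Lambda: gained ['S661Q'] -> total ['S661Q']
  At Iota: gained ['G165H', 'I559G'] -> total ['G165H', 'I559G', 'S661Q']
  At Epsilon: gained ['W306F', 'F411S', 'G470A'] -> total ['F411S', 'G165H', 'G470A', 'I559G', 'S661Q', 'W306F']
  At Kappa: gained ['C86Q'] -> total ['C86Q', 'F411S', 'G165H', 'G470A', 'I559G', 'S661Q', 'W306F']
Mutations(Kappa) = ['C86Q', 'F411S', 'G165H', 'G470A', 'I559G', 'S661Q', 'W306F']
Intersection: ['S661Q'] ∩ ['C86Q', 'F411S', 'G165H', 'G470A', 'I559G', 'S661Q', 'W306F'] = ['S661Q']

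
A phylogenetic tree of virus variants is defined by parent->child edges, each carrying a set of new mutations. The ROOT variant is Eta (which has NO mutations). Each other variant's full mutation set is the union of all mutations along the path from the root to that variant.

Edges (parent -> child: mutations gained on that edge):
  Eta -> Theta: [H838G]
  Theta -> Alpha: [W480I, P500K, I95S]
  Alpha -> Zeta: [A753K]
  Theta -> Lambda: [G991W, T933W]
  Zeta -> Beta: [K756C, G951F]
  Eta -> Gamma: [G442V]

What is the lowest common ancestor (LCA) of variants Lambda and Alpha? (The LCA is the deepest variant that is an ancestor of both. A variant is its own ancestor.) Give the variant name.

Answer: Theta

Derivation:
Path from root to Lambda: Eta -> Theta -> Lambda
  ancestors of Lambda: {Eta, Theta, Lambda}
Path from root to Alpha: Eta -> Theta -> Alpha
  ancestors of Alpha: {Eta, Theta, Alpha}
Common ancestors: {Eta, Theta}
Walk up from Alpha: Alpha (not in ancestors of Lambda), Theta (in ancestors of Lambda), Eta (in ancestors of Lambda)
Deepest common ancestor (LCA) = Theta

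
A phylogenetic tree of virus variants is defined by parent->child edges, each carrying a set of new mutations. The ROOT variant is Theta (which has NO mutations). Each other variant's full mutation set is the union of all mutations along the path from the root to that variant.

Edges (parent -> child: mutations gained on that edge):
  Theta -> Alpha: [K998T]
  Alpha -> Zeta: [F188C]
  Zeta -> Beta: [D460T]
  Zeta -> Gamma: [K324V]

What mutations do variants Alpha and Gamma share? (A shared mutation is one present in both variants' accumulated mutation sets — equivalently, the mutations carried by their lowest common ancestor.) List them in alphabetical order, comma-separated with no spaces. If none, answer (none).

Answer: K998T

Derivation:
Accumulating mutations along path to Alpha:
  At Theta: gained [] -> total []
  At Alpha: gained ['K998T'] -> total ['K998T']
Mutations(Alpha) = ['K998T']
Accumulating mutations along path to Gamma:
  At Theta: gained [] -> total []
  At Alpha: gained ['K998T'] -> total ['K998T']
  At Zeta: gained ['F188C'] -> total ['F188C', 'K998T']
  At Gamma: gained ['K324V'] -> total ['F188C', 'K324V', 'K998T']
Mutations(Gamma) = ['F188C', 'K324V', 'K998T']
Intersection: ['K998T'] ∩ ['F188C', 'K324V', 'K998T'] = ['K998T']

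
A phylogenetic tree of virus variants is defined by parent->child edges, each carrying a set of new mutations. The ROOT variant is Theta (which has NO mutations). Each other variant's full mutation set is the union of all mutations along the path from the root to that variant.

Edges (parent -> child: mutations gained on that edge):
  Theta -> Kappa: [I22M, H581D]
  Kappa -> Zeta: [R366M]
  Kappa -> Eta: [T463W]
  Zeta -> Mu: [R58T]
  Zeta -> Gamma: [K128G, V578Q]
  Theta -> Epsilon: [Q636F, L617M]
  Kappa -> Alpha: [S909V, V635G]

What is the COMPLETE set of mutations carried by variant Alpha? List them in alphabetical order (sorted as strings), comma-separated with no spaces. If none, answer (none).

At Theta: gained [] -> total []
At Kappa: gained ['I22M', 'H581D'] -> total ['H581D', 'I22M']
At Alpha: gained ['S909V', 'V635G'] -> total ['H581D', 'I22M', 'S909V', 'V635G']

Answer: H581D,I22M,S909V,V635G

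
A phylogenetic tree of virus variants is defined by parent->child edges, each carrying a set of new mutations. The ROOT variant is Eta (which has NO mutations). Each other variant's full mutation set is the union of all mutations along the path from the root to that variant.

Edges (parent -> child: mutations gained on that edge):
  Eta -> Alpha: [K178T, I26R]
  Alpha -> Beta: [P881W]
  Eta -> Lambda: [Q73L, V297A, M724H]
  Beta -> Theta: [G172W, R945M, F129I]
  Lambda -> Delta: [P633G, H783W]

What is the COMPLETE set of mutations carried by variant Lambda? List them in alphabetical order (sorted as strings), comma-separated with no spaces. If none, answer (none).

Answer: M724H,Q73L,V297A

Derivation:
At Eta: gained [] -> total []
At Lambda: gained ['Q73L', 'V297A', 'M724H'] -> total ['M724H', 'Q73L', 'V297A']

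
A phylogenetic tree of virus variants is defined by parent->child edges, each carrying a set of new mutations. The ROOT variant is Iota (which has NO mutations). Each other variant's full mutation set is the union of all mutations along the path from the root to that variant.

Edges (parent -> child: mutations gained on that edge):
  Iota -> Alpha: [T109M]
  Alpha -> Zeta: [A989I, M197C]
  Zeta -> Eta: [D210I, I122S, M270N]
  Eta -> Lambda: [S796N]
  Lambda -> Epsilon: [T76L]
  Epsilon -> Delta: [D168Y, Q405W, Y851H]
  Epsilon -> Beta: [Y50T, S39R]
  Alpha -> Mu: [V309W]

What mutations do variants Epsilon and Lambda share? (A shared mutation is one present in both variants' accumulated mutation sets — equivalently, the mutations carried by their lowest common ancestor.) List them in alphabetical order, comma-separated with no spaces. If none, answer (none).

Accumulating mutations along path to Epsilon:
  At Iota: gained [] -> total []
  At Alpha: gained ['T109M'] -> total ['T109M']
  At Zeta: gained ['A989I', 'M197C'] -> total ['A989I', 'M197C', 'T109M']
  At Eta: gained ['D210I', 'I122S', 'M270N'] -> total ['A989I', 'D210I', 'I122S', 'M197C', 'M270N', 'T109M']
  At Lambda: gained ['S796N'] -> total ['A989I', 'D210I', 'I122S', 'M197C', 'M270N', 'S796N', 'T109M']
  At Epsilon: gained ['T76L'] -> total ['A989I', 'D210I', 'I122S', 'M197C', 'M270N', 'S796N', 'T109M', 'T76L']
Mutations(Epsilon) = ['A989I', 'D210I', 'I122S', 'M197C', 'M270N', 'S796N', 'T109M', 'T76L']
Accumulating mutations along path to Lambda:
  At Iota: gained [] -> total []
  At Alpha: gained ['T109M'] -> total ['T109M']
  At Zeta: gained ['A989I', 'M197C'] -> total ['A989I', 'M197C', 'T109M']
  At Eta: gained ['D210I', 'I122S', 'M270N'] -> total ['A989I', 'D210I', 'I122S', 'M197C', 'M270N', 'T109M']
  At Lambda: gained ['S796N'] -> total ['A989I', 'D210I', 'I122S', 'M197C', 'M270N', 'S796N', 'T109M']
Mutations(Lambda) = ['A989I', 'D210I', 'I122S', 'M197C', 'M270N', 'S796N', 'T109M']
Intersection: ['A989I', 'D210I', 'I122S', 'M197C', 'M270N', 'S796N', 'T109M', 'T76L'] ∩ ['A989I', 'D210I', 'I122S', 'M197C', 'M270N', 'S796N', 'T109M'] = ['A989I', 'D210I', 'I122S', 'M197C', 'M270N', 'S796N', 'T109M']

Answer: A989I,D210I,I122S,M197C,M270N,S796N,T109M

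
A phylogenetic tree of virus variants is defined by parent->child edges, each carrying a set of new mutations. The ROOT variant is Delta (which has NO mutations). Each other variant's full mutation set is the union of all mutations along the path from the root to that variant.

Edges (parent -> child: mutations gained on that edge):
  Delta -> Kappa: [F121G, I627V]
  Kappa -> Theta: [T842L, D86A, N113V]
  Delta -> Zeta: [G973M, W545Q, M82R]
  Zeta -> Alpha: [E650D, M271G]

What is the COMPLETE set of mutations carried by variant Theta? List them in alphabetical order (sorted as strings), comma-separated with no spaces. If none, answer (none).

At Delta: gained [] -> total []
At Kappa: gained ['F121G', 'I627V'] -> total ['F121G', 'I627V']
At Theta: gained ['T842L', 'D86A', 'N113V'] -> total ['D86A', 'F121G', 'I627V', 'N113V', 'T842L']

Answer: D86A,F121G,I627V,N113V,T842L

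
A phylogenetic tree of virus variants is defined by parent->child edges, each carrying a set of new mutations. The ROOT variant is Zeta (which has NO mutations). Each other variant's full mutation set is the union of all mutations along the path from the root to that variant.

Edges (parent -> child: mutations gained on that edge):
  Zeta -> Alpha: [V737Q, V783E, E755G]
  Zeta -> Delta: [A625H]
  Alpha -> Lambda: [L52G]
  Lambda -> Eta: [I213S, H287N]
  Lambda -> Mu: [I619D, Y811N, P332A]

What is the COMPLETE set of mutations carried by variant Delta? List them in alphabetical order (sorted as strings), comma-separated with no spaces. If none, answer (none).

At Zeta: gained [] -> total []
At Delta: gained ['A625H'] -> total ['A625H']

Answer: A625H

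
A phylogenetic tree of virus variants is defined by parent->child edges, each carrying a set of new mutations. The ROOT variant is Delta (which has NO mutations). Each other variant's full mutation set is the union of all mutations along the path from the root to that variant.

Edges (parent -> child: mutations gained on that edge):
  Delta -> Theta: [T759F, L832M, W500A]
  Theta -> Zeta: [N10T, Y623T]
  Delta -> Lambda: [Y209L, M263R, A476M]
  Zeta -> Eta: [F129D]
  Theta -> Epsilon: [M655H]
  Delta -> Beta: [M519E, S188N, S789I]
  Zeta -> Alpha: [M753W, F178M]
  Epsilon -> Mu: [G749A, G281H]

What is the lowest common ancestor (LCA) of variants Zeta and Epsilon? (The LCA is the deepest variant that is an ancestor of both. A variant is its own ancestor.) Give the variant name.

Path from root to Zeta: Delta -> Theta -> Zeta
  ancestors of Zeta: {Delta, Theta, Zeta}
Path from root to Epsilon: Delta -> Theta -> Epsilon
  ancestors of Epsilon: {Delta, Theta, Epsilon}
Common ancestors: {Delta, Theta}
Walk up from Epsilon: Epsilon (not in ancestors of Zeta), Theta (in ancestors of Zeta), Delta (in ancestors of Zeta)
Deepest common ancestor (LCA) = Theta

Answer: Theta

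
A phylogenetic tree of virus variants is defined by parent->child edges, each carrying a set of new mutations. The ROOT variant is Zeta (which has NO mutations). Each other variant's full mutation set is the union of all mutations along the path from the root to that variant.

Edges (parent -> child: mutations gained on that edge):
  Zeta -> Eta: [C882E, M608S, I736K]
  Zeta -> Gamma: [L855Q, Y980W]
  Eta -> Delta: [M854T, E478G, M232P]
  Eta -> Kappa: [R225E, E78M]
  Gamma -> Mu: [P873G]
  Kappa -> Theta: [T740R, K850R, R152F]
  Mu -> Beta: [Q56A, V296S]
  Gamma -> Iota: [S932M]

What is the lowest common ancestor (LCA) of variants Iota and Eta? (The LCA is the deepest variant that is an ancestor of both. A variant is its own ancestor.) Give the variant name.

Path from root to Iota: Zeta -> Gamma -> Iota
  ancestors of Iota: {Zeta, Gamma, Iota}
Path from root to Eta: Zeta -> Eta
  ancestors of Eta: {Zeta, Eta}
Common ancestors: {Zeta}
Walk up from Eta: Eta (not in ancestors of Iota), Zeta (in ancestors of Iota)
Deepest common ancestor (LCA) = Zeta

Answer: Zeta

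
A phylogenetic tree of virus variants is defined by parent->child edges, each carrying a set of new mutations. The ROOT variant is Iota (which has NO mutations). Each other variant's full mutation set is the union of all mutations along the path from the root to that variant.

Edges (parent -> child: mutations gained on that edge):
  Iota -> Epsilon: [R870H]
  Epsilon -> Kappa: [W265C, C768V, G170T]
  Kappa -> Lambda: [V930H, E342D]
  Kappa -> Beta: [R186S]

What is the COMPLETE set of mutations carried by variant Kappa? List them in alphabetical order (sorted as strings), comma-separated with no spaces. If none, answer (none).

Answer: C768V,G170T,R870H,W265C

Derivation:
At Iota: gained [] -> total []
At Epsilon: gained ['R870H'] -> total ['R870H']
At Kappa: gained ['W265C', 'C768V', 'G170T'] -> total ['C768V', 'G170T', 'R870H', 'W265C']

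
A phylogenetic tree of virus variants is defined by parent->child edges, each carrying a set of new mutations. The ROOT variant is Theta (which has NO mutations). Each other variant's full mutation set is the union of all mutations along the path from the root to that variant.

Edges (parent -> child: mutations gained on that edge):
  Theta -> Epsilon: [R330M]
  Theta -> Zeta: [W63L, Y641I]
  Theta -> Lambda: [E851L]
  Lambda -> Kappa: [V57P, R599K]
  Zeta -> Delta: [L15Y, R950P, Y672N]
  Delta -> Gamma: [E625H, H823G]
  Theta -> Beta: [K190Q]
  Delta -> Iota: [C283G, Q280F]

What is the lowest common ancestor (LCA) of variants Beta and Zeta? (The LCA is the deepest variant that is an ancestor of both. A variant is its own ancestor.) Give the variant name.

Path from root to Beta: Theta -> Beta
  ancestors of Beta: {Theta, Beta}
Path from root to Zeta: Theta -> Zeta
  ancestors of Zeta: {Theta, Zeta}
Common ancestors: {Theta}
Walk up from Zeta: Zeta (not in ancestors of Beta), Theta (in ancestors of Beta)
Deepest common ancestor (LCA) = Theta

Answer: Theta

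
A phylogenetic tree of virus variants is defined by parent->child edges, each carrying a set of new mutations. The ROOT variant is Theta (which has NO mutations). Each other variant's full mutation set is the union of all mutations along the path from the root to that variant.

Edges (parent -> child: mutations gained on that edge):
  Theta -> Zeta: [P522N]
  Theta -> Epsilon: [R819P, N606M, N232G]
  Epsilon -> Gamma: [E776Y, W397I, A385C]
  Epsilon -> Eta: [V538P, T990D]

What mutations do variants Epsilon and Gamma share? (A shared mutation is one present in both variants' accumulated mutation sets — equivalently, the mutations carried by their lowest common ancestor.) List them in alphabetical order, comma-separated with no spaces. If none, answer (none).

Answer: N232G,N606M,R819P

Derivation:
Accumulating mutations along path to Epsilon:
  At Theta: gained [] -> total []
  At Epsilon: gained ['R819P', 'N606M', 'N232G'] -> total ['N232G', 'N606M', 'R819P']
Mutations(Epsilon) = ['N232G', 'N606M', 'R819P']
Accumulating mutations along path to Gamma:
  At Theta: gained [] -> total []
  At Epsilon: gained ['R819P', 'N606M', 'N232G'] -> total ['N232G', 'N606M', 'R819P']
  At Gamma: gained ['E776Y', 'W397I', 'A385C'] -> total ['A385C', 'E776Y', 'N232G', 'N606M', 'R819P', 'W397I']
Mutations(Gamma) = ['A385C', 'E776Y', 'N232G', 'N606M', 'R819P', 'W397I']
Intersection: ['N232G', 'N606M', 'R819P'] ∩ ['A385C', 'E776Y', 'N232G', 'N606M', 'R819P', 'W397I'] = ['N232G', 'N606M', 'R819P']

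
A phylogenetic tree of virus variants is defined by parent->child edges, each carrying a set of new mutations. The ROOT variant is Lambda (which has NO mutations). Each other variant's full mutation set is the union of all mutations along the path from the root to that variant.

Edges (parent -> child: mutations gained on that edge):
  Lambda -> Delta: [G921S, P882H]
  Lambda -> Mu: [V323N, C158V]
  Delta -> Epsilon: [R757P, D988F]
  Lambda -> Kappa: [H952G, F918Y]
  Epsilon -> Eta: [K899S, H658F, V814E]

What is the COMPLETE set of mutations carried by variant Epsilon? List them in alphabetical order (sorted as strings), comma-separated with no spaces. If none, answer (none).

At Lambda: gained [] -> total []
At Delta: gained ['G921S', 'P882H'] -> total ['G921S', 'P882H']
At Epsilon: gained ['R757P', 'D988F'] -> total ['D988F', 'G921S', 'P882H', 'R757P']

Answer: D988F,G921S,P882H,R757P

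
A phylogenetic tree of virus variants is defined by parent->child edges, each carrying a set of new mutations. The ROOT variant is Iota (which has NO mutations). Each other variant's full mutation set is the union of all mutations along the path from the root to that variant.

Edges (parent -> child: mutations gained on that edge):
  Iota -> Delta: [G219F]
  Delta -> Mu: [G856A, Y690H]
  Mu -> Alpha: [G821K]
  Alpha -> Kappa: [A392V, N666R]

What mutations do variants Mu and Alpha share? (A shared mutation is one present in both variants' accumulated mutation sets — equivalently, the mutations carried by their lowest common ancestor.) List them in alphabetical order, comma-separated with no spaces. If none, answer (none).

Answer: G219F,G856A,Y690H

Derivation:
Accumulating mutations along path to Mu:
  At Iota: gained [] -> total []
  At Delta: gained ['G219F'] -> total ['G219F']
  At Mu: gained ['G856A', 'Y690H'] -> total ['G219F', 'G856A', 'Y690H']
Mutations(Mu) = ['G219F', 'G856A', 'Y690H']
Accumulating mutations along path to Alpha:
  At Iota: gained [] -> total []
  At Delta: gained ['G219F'] -> total ['G219F']
  At Mu: gained ['G856A', 'Y690H'] -> total ['G219F', 'G856A', 'Y690H']
  At Alpha: gained ['G821K'] -> total ['G219F', 'G821K', 'G856A', 'Y690H']
Mutations(Alpha) = ['G219F', 'G821K', 'G856A', 'Y690H']
Intersection: ['G219F', 'G856A', 'Y690H'] ∩ ['G219F', 'G821K', 'G856A', 'Y690H'] = ['G219F', 'G856A', 'Y690H']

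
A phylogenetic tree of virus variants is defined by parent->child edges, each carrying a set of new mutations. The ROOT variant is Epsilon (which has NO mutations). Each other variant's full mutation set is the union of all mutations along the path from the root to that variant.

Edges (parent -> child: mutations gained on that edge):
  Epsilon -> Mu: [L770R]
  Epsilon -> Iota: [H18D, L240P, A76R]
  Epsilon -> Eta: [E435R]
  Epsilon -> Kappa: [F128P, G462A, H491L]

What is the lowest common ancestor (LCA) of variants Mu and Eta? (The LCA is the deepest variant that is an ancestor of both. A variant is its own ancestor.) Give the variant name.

Path from root to Mu: Epsilon -> Mu
  ancestors of Mu: {Epsilon, Mu}
Path from root to Eta: Epsilon -> Eta
  ancestors of Eta: {Epsilon, Eta}
Common ancestors: {Epsilon}
Walk up from Eta: Eta (not in ancestors of Mu), Epsilon (in ancestors of Mu)
Deepest common ancestor (LCA) = Epsilon

Answer: Epsilon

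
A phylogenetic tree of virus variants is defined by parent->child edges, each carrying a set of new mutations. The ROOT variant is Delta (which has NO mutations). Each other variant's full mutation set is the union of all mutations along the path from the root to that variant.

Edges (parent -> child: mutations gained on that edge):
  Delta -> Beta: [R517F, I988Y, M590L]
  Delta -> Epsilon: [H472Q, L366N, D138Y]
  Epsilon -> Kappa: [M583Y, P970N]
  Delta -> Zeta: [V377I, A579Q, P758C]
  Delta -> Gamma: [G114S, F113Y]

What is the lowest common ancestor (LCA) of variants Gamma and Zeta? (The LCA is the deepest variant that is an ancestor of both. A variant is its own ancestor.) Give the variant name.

Answer: Delta

Derivation:
Path from root to Gamma: Delta -> Gamma
  ancestors of Gamma: {Delta, Gamma}
Path from root to Zeta: Delta -> Zeta
  ancestors of Zeta: {Delta, Zeta}
Common ancestors: {Delta}
Walk up from Zeta: Zeta (not in ancestors of Gamma), Delta (in ancestors of Gamma)
Deepest common ancestor (LCA) = Delta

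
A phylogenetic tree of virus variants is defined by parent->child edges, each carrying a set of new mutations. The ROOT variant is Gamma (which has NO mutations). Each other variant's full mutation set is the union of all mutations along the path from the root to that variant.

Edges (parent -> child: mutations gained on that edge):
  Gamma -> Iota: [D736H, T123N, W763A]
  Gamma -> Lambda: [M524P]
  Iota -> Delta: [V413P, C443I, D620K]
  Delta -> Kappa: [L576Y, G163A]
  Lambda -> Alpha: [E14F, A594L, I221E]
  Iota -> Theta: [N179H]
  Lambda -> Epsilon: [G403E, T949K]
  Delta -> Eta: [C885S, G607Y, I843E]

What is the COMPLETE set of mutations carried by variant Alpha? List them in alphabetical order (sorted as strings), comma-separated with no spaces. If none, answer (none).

Answer: A594L,E14F,I221E,M524P

Derivation:
At Gamma: gained [] -> total []
At Lambda: gained ['M524P'] -> total ['M524P']
At Alpha: gained ['E14F', 'A594L', 'I221E'] -> total ['A594L', 'E14F', 'I221E', 'M524P']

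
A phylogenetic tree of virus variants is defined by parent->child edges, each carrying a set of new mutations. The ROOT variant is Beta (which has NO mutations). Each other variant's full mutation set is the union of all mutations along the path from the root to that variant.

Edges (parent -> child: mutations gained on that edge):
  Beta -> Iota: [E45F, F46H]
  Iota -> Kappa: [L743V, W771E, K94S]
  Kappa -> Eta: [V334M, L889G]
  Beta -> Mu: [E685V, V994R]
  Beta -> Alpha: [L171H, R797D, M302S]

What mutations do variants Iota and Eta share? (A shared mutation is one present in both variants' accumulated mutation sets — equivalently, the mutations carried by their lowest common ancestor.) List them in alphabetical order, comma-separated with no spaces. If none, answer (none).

Accumulating mutations along path to Iota:
  At Beta: gained [] -> total []
  At Iota: gained ['E45F', 'F46H'] -> total ['E45F', 'F46H']
Mutations(Iota) = ['E45F', 'F46H']
Accumulating mutations along path to Eta:
  At Beta: gained [] -> total []
  At Iota: gained ['E45F', 'F46H'] -> total ['E45F', 'F46H']
  At Kappa: gained ['L743V', 'W771E', 'K94S'] -> total ['E45F', 'F46H', 'K94S', 'L743V', 'W771E']
  At Eta: gained ['V334M', 'L889G'] -> total ['E45F', 'F46H', 'K94S', 'L743V', 'L889G', 'V334M', 'W771E']
Mutations(Eta) = ['E45F', 'F46H', 'K94S', 'L743V', 'L889G', 'V334M', 'W771E']
Intersection: ['E45F', 'F46H'] ∩ ['E45F', 'F46H', 'K94S', 'L743V', 'L889G', 'V334M', 'W771E'] = ['E45F', 'F46H']

Answer: E45F,F46H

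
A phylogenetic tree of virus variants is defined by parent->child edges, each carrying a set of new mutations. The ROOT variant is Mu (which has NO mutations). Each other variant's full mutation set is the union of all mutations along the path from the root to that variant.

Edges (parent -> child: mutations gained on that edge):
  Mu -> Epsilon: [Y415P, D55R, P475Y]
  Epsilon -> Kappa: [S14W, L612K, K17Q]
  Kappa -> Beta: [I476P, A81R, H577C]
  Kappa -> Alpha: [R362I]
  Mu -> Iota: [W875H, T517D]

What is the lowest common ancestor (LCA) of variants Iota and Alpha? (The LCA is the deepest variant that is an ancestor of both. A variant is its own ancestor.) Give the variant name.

Answer: Mu

Derivation:
Path from root to Iota: Mu -> Iota
  ancestors of Iota: {Mu, Iota}
Path from root to Alpha: Mu -> Epsilon -> Kappa -> Alpha
  ancestors of Alpha: {Mu, Epsilon, Kappa, Alpha}
Common ancestors: {Mu}
Walk up from Alpha: Alpha (not in ancestors of Iota), Kappa (not in ancestors of Iota), Epsilon (not in ancestors of Iota), Mu (in ancestors of Iota)
Deepest common ancestor (LCA) = Mu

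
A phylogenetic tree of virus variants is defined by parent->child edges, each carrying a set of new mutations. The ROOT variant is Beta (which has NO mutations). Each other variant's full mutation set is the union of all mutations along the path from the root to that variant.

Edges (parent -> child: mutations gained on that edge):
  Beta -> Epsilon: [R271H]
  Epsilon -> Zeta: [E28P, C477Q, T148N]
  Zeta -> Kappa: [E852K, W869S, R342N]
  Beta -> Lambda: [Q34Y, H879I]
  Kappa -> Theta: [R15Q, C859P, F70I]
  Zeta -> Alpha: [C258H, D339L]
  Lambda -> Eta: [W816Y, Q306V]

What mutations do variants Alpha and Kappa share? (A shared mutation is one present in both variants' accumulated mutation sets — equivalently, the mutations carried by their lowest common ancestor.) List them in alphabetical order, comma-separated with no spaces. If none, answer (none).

Accumulating mutations along path to Alpha:
  At Beta: gained [] -> total []
  At Epsilon: gained ['R271H'] -> total ['R271H']
  At Zeta: gained ['E28P', 'C477Q', 'T148N'] -> total ['C477Q', 'E28P', 'R271H', 'T148N']
  At Alpha: gained ['C258H', 'D339L'] -> total ['C258H', 'C477Q', 'D339L', 'E28P', 'R271H', 'T148N']
Mutations(Alpha) = ['C258H', 'C477Q', 'D339L', 'E28P', 'R271H', 'T148N']
Accumulating mutations along path to Kappa:
  At Beta: gained [] -> total []
  At Epsilon: gained ['R271H'] -> total ['R271H']
  At Zeta: gained ['E28P', 'C477Q', 'T148N'] -> total ['C477Q', 'E28P', 'R271H', 'T148N']
  At Kappa: gained ['E852K', 'W869S', 'R342N'] -> total ['C477Q', 'E28P', 'E852K', 'R271H', 'R342N', 'T148N', 'W869S']
Mutations(Kappa) = ['C477Q', 'E28P', 'E852K', 'R271H', 'R342N', 'T148N', 'W869S']
Intersection: ['C258H', 'C477Q', 'D339L', 'E28P', 'R271H', 'T148N'] ∩ ['C477Q', 'E28P', 'E852K', 'R271H', 'R342N', 'T148N', 'W869S'] = ['C477Q', 'E28P', 'R271H', 'T148N']

Answer: C477Q,E28P,R271H,T148N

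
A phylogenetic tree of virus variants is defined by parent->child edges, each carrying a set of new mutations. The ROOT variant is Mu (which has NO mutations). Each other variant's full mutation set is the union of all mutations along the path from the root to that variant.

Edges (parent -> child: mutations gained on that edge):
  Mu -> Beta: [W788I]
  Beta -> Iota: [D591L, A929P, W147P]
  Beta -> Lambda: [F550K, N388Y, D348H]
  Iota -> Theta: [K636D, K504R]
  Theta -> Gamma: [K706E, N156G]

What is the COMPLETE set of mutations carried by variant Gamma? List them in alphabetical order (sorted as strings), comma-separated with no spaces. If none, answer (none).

Answer: A929P,D591L,K504R,K636D,K706E,N156G,W147P,W788I

Derivation:
At Mu: gained [] -> total []
At Beta: gained ['W788I'] -> total ['W788I']
At Iota: gained ['D591L', 'A929P', 'W147P'] -> total ['A929P', 'D591L', 'W147P', 'W788I']
At Theta: gained ['K636D', 'K504R'] -> total ['A929P', 'D591L', 'K504R', 'K636D', 'W147P', 'W788I']
At Gamma: gained ['K706E', 'N156G'] -> total ['A929P', 'D591L', 'K504R', 'K636D', 'K706E', 'N156G', 'W147P', 'W788I']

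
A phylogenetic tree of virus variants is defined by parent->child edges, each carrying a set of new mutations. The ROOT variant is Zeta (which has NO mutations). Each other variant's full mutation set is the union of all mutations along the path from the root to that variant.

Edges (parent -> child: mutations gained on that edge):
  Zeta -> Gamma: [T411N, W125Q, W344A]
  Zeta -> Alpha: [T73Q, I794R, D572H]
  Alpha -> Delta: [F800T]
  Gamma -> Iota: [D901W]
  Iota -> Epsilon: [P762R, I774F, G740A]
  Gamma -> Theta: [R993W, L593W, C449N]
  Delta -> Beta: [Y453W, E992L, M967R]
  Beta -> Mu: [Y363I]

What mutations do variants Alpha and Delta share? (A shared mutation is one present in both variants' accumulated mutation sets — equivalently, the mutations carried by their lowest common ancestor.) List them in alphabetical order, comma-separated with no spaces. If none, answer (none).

Accumulating mutations along path to Alpha:
  At Zeta: gained [] -> total []
  At Alpha: gained ['T73Q', 'I794R', 'D572H'] -> total ['D572H', 'I794R', 'T73Q']
Mutations(Alpha) = ['D572H', 'I794R', 'T73Q']
Accumulating mutations along path to Delta:
  At Zeta: gained [] -> total []
  At Alpha: gained ['T73Q', 'I794R', 'D572H'] -> total ['D572H', 'I794R', 'T73Q']
  At Delta: gained ['F800T'] -> total ['D572H', 'F800T', 'I794R', 'T73Q']
Mutations(Delta) = ['D572H', 'F800T', 'I794R', 'T73Q']
Intersection: ['D572H', 'I794R', 'T73Q'] ∩ ['D572H', 'F800T', 'I794R', 'T73Q'] = ['D572H', 'I794R', 'T73Q']

Answer: D572H,I794R,T73Q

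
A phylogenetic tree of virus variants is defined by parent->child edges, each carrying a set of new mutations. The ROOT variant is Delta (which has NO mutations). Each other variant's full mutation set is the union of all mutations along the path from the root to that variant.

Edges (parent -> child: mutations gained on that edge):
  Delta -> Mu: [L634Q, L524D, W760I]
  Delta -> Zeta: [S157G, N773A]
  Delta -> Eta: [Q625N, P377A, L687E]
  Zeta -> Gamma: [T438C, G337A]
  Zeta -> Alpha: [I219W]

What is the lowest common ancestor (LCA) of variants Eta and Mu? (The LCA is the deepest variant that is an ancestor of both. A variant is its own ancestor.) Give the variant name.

Path from root to Eta: Delta -> Eta
  ancestors of Eta: {Delta, Eta}
Path from root to Mu: Delta -> Mu
  ancestors of Mu: {Delta, Mu}
Common ancestors: {Delta}
Walk up from Mu: Mu (not in ancestors of Eta), Delta (in ancestors of Eta)
Deepest common ancestor (LCA) = Delta

Answer: Delta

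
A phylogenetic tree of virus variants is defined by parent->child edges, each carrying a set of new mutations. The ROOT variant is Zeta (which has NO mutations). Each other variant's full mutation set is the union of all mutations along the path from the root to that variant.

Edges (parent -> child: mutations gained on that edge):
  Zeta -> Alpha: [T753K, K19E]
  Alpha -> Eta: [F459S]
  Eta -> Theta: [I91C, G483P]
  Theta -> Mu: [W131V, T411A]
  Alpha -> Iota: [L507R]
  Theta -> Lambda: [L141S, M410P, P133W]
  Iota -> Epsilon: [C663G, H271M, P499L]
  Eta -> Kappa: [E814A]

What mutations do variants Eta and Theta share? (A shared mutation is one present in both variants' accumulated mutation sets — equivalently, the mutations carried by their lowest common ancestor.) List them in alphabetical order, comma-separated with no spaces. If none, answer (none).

Answer: F459S,K19E,T753K

Derivation:
Accumulating mutations along path to Eta:
  At Zeta: gained [] -> total []
  At Alpha: gained ['T753K', 'K19E'] -> total ['K19E', 'T753K']
  At Eta: gained ['F459S'] -> total ['F459S', 'K19E', 'T753K']
Mutations(Eta) = ['F459S', 'K19E', 'T753K']
Accumulating mutations along path to Theta:
  At Zeta: gained [] -> total []
  At Alpha: gained ['T753K', 'K19E'] -> total ['K19E', 'T753K']
  At Eta: gained ['F459S'] -> total ['F459S', 'K19E', 'T753K']
  At Theta: gained ['I91C', 'G483P'] -> total ['F459S', 'G483P', 'I91C', 'K19E', 'T753K']
Mutations(Theta) = ['F459S', 'G483P', 'I91C', 'K19E', 'T753K']
Intersection: ['F459S', 'K19E', 'T753K'] ∩ ['F459S', 'G483P', 'I91C', 'K19E', 'T753K'] = ['F459S', 'K19E', 'T753K']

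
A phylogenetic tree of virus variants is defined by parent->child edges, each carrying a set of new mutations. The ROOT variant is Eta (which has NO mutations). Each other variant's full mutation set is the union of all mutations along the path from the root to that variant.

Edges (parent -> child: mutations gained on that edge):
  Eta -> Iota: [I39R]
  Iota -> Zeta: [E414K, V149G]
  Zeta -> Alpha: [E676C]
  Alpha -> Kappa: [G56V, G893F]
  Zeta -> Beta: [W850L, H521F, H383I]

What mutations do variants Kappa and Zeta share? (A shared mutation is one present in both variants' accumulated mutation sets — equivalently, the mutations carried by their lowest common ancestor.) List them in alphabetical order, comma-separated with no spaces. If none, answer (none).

Answer: E414K,I39R,V149G

Derivation:
Accumulating mutations along path to Kappa:
  At Eta: gained [] -> total []
  At Iota: gained ['I39R'] -> total ['I39R']
  At Zeta: gained ['E414K', 'V149G'] -> total ['E414K', 'I39R', 'V149G']
  At Alpha: gained ['E676C'] -> total ['E414K', 'E676C', 'I39R', 'V149G']
  At Kappa: gained ['G56V', 'G893F'] -> total ['E414K', 'E676C', 'G56V', 'G893F', 'I39R', 'V149G']
Mutations(Kappa) = ['E414K', 'E676C', 'G56V', 'G893F', 'I39R', 'V149G']
Accumulating mutations along path to Zeta:
  At Eta: gained [] -> total []
  At Iota: gained ['I39R'] -> total ['I39R']
  At Zeta: gained ['E414K', 'V149G'] -> total ['E414K', 'I39R', 'V149G']
Mutations(Zeta) = ['E414K', 'I39R', 'V149G']
Intersection: ['E414K', 'E676C', 'G56V', 'G893F', 'I39R', 'V149G'] ∩ ['E414K', 'I39R', 'V149G'] = ['E414K', 'I39R', 'V149G']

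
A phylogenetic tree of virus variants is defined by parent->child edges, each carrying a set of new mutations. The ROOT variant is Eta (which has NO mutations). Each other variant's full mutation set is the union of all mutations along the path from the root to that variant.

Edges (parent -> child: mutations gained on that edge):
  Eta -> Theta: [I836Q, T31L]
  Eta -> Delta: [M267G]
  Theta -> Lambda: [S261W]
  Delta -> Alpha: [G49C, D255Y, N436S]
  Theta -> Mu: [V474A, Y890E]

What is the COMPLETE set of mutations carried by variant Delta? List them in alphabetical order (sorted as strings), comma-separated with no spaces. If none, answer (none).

Answer: M267G

Derivation:
At Eta: gained [] -> total []
At Delta: gained ['M267G'] -> total ['M267G']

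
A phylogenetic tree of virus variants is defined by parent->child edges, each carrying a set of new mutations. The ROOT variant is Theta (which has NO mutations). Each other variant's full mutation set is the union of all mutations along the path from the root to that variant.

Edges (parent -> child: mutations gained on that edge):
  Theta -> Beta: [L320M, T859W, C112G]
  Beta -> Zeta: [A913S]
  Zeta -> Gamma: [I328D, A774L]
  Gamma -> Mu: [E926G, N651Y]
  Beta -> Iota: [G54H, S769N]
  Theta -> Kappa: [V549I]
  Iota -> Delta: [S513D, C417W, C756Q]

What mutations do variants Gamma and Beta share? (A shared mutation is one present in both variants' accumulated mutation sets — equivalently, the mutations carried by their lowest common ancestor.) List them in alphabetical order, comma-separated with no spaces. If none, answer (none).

Answer: C112G,L320M,T859W

Derivation:
Accumulating mutations along path to Gamma:
  At Theta: gained [] -> total []
  At Beta: gained ['L320M', 'T859W', 'C112G'] -> total ['C112G', 'L320M', 'T859W']
  At Zeta: gained ['A913S'] -> total ['A913S', 'C112G', 'L320M', 'T859W']
  At Gamma: gained ['I328D', 'A774L'] -> total ['A774L', 'A913S', 'C112G', 'I328D', 'L320M', 'T859W']
Mutations(Gamma) = ['A774L', 'A913S', 'C112G', 'I328D', 'L320M', 'T859W']
Accumulating mutations along path to Beta:
  At Theta: gained [] -> total []
  At Beta: gained ['L320M', 'T859W', 'C112G'] -> total ['C112G', 'L320M', 'T859W']
Mutations(Beta) = ['C112G', 'L320M', 'T859W']
Intersection: ['A774L', 'A913S', 'C112G', 'I328D', 'L320M', 'T859W'] ∩ ['C112G', 'L320M', 'T859W'] = ['C112G', 'L320M', 'T859W']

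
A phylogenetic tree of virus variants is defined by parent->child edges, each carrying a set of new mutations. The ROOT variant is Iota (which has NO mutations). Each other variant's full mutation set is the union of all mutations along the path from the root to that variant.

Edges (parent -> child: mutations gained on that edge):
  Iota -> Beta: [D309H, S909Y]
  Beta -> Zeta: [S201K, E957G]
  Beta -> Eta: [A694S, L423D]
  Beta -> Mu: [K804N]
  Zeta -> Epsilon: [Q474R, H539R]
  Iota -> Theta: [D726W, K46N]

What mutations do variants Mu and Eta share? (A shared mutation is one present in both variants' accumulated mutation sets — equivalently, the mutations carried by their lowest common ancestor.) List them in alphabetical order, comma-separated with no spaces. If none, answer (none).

Accumulating mutations along path to Mu:
  At Iota: gained [] -> total []
  At Beta: gained ['D309H', 'S909Y'] -> total ['D309H', 'S909Y']
  At Mu: gained ['K804N'] -> total ['D309H', 'K804N', 'S909Y']
Mutations(Mu) = ['D309H', 'K804N', 'S909Y']
Accumulating mutations along path to Eta:
  At Iota: gained [] -> total []
  At Beta: gained ['D309H', 'S909Y'] -> total ['D309H', 'S909Y']
  At Eta: gained ['A694S', 'L423D'] -> total ['A694S', 'D309H', 'L423D', 'S909Y']
Mutations(Eta) = ['A694S', 'D309H', 'L423D', 'S909Y']
Intersection: ['D309H', 'K804N', 'S909Y'] ∩ ['A694S', 'D309H', 'L423D', 'S909Y'] = ['D309H', 'S909Y']

Answer: D309H,S909Y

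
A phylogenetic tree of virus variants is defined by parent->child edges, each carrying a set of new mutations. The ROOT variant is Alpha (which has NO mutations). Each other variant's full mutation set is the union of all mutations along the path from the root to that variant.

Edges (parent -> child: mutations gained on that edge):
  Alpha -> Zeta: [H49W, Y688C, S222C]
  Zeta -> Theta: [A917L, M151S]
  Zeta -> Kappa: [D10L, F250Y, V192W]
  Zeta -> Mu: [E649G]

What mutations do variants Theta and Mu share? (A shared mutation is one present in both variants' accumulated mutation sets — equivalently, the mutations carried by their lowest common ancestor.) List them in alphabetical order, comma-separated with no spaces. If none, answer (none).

Accumulating mutations along path to Theta:
  At Alpha: gained [] -> total []
  At Zeta: gained ['H49W', 'Y688C', 'S222C'] -> total ['H49W', 'S222C', 'Y688C']
  At Theta: gained ['A917L', 'M151S'] -> total ['A917L', 'H49W', 'M151S', 'S222C', 'Y688C']
Mutations(Theta) = ['A917L', 'H49W', 'M151S', 'S222C', 'Y688C']
Accumulating mutations along path to Mu:
  At Alpha: gained [] -> total []
  At Zeta: gained ['H49W', 'Y688C', 'S222C'] -> total ['H49W', 'S222C', 'Y688C']
  At Mu: gained ['E649G'] -> total ['E649G', 'H49W', 'S222C', 'Y688C']
Mutations(Mu) = ['E649G', 'H49W', 'S222C', 'Y688C']
Intersection: ['A917L', 'H49W', 'M151S', 'S222C', 'Y688C'] ∩ ['E649G', 'H49W', 'S222C', 'Y688C'] = ['H49W', 'S222C', 'Y688C']

Answer: H49W,S222C,Y688C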